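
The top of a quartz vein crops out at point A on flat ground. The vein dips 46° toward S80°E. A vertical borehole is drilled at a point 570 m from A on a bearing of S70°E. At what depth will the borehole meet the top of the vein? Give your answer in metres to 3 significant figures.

581 m

The hole lies 10° from the dip direction, so the down-dip offset is 570 × cos 10° = 561.34 m.
Depth = down-dip offset × tan(dip) = 561.34 × tan 46° = 561.34 × 1.0355
Depth = 581.29 m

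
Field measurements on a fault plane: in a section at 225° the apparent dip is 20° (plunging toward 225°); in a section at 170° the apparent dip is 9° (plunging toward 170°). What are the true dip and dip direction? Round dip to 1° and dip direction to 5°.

true dip 20°, dip direction 235°

Each apparent-dip line lies in the plane. As unit vectors (x east, y north, z up), v₁ plunges 20°→225° and v₂ plunges 9°→170°.
n = v₁ × v₂ = (-0.229, -0.163, 0.760) (taken with n_z > 0).
tan δ = √(n_x²+n_y²)/n_z = 0.281/0.760, so δ = 20.3°.
The horizontal component of n points toward azimuth atan2(n_x, n_y) = 235°, the dip direction.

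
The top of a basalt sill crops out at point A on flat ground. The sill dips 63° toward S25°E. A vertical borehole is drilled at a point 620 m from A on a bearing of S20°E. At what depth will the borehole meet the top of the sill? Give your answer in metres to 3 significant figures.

The hole lies 5° from the dip direction, so the down-dip offset is 620 × cos 5° = 617.64 m.
Depth = down-dip offset × tan(dip) = 617.64 × tan 63° = 617.64 × 1.9626
Depth = 1212.19 m

1210 m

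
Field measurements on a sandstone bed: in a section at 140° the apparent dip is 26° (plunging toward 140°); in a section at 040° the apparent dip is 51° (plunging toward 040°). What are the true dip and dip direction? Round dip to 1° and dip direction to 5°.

Each apparent-dip line lies in the plane. As unit vectors (x east, y north, z up), v₁ plunges 26°→140° and v₂ plunges 51°→040°.
Cross product v₁ × v₂ gives the pole to the plane: n ∝ (0.746, 0.272, 0.557).
Dip δ = arctan(|n_h|/n_z) = arctan(0.794/0.557) = 55.0°.
Dip direction = azimuth of (n_x, n_y) = atan2(0.746, 0.272) = 70°.

true dip 55°, dip direction 070°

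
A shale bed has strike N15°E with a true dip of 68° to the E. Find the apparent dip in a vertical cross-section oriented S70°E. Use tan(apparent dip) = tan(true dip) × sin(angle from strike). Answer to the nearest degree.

The strike is N15°E and the section trends S70°E; the acute angle between them is β = 85°.
tan(apparent dip) = tan 68° · sin 85° = 2.4657
apparent dip = arctan 2.4657 = 67.92°

68°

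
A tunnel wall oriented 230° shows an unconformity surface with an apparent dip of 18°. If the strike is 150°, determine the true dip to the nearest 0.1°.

18.3°

β = acute angle between strike 150° and section 230° = 80°.
tan δ = tan α / sin β = tan 18° / sin 80° = 0.3249 / 0.9848 = 0.3299
true dip = arctan 0.3299 = 18.26°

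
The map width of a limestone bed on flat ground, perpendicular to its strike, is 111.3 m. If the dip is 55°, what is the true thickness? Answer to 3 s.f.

True thickness t = w · sin(dip) = 111.3 × sin 55°
t = 111.3 × 0.8192 = 91.172 m

91.2 m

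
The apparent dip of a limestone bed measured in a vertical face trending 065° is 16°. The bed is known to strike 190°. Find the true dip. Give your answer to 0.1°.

19.3°

β = acute angle between strike 190° and section 065° = 55°.
tan δ = tan α / sin β = tan 16° / sin 55° = 0.2867 / 0.8192 = 0.3501
true dip = arctan 0.3501 = 19.29°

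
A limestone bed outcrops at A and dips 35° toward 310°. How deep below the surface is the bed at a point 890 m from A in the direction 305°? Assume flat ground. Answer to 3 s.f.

The hole lies 5° from the dip direction, so the down-dip offset is 890 × cos 5° = 886.61 m.
Depth = down-dip offset × tan(dip) = 886.61 × tan 35° = 886.61 × 0.7002
Depth = 620.81 m

621 m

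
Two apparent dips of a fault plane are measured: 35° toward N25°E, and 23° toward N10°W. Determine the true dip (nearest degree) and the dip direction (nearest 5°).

Represent each trace as a vector plunging at its apparent dip toward its trend (east-north-up frame): v₁ = (0.346, 0.742, -0.574), v₂ = (-0.160, 0.907, -0.391).
Cross product v₁ × v₂ gives the pole to the plane: n ∝ (0.230, 0.227, 0.432).
True dip = arccos(n_z / |n|) = arccos(0.8012) = 36.8°.
Dip direction = azimuth of (n_x, n_y) = atan2(0.230, 0.227) = 45°.

true dip 37°, dip direction 045°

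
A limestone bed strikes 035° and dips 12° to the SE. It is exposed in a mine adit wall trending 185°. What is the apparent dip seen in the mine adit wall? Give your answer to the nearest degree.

The section lies 30° from the strike.
tan α = tan 12° × sin 30° = 0.2126 × 0.5000 = 0.1063
α = arctan(0.1063) = 6.07°

6°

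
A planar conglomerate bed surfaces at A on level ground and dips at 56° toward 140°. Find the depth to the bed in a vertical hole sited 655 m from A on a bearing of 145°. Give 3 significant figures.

967 m

The hole lies 5° from the dip direction, so the down-dip offset is 655 × cos 5° = 652.51 m.
Depth = down-dip offset × tan(dip) = 652.51 × tan 56° = 652.51 × 1.4826
Depth = 967.38 m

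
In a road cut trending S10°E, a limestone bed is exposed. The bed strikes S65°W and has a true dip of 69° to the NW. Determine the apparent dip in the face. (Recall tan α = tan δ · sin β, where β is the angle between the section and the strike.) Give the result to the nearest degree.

Angle between strike (S65°W) and section (S10°E): β = 75°.
tan α = tan 69° × sin 75° = 2.6051 × 0.9659 = 2.5163
α = arctan(2.5163) = 68.33°

68°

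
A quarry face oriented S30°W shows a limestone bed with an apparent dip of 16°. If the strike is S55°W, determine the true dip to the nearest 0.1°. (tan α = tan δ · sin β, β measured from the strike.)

34.2°

The section is 25° from the strike.
tan(true dip) = tan 16° / sin 25° = 0.6785
true dip = arctan 0.6785 = 34.16°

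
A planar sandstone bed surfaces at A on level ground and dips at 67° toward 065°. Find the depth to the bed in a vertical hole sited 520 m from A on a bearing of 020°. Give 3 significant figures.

866 m

The hole lies 45° from the dip direction, so the down-dip offset is 520 × cos 45° = 367.70 m.
Depth = down-dip offset × tan(dip) = 367.70 × tan 67° = 367.70 × 2.3559
Depth = 866.24 m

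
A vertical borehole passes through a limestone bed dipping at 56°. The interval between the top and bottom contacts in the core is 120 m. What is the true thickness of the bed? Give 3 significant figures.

67.1 m

True thickness t = h · cos(dip) = 120 × cos 56°
t = 120 × 0.5592 = 67.103 m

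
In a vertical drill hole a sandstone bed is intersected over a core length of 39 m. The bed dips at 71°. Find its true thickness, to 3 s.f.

12.7 m

True thickness t = h · cos(dip) = 39 × cos 71°
t = 39 × 0.3256 = 12.697 m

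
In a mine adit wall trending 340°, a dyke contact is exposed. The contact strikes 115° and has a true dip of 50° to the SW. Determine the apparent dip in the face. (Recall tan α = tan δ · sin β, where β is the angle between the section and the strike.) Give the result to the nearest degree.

The strike is 115° and the section trends 340°; the acute angle between them is β = 45°.
tan α = tan 50° × sin 45° = 1.1918 × 0.7071 = 0.8427
α = arctan(0.8427) = 40.12°

40°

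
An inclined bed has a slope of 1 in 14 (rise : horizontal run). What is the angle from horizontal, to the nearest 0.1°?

tan θ = 1/14 = 0.0714
θ = arctan(0.0714) = 4.09°

4.1°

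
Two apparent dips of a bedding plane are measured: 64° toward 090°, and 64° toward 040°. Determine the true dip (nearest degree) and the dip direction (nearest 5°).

true dip 66°, dip direction 065°

Represent each trace as a vector plunging at its apparent dip toward its trend (east-north-up frame): v₁ = (0.438, 0.000, -0.899), v₂ = (0.282, 0.336, -0.899).
The plane normal is n = v₁ × v₂ ∝ (0.302, 0.141, 0.147).
tan δ = √(n_x²+n_y²)/n_z = 0.333/0.147, so δ = 66.2°.
Dip direction = azimuth of (n_x, n_y) = atan2(0.302, 0.141) = 65°.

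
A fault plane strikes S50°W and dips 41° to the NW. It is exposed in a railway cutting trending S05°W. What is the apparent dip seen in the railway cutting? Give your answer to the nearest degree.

32°

Angle between strike (S50°W) and section (S05°W): β = 45°.
tan α = tan 41° × sin 45° = 0.8693 × 0.7071 = 0.6147
α = arctan(0.6147) = 31.58°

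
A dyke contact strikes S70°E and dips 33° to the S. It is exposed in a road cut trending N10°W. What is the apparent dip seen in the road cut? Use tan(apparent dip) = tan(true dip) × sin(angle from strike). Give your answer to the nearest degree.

Angle between strike (S70°E) and section (N10°W): β = 60°.
tan(apparent dip) = tan 33° · sin 60° = 0.5624
α = arctan(0.5624) = 29.35°

29°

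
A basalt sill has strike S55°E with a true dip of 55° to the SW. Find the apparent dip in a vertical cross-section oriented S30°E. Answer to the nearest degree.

31°

The strike is S55°E and the section trends S30°E; the acute angle between them is β = 25°.
tan(apparent dip) = tan 55° · sin 25° = 0.6036
α = arctan(0.6036) = 31.11°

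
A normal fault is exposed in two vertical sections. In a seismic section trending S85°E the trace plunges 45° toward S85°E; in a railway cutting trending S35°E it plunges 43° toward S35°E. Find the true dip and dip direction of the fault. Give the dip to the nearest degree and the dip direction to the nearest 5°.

true dip 47°, dip direction 115°

Represent each trace as a vector plunging at its apparent dip toward its trend (east-north-up frame): v₁ = (0.704, -0.062, -0.707), v₂ = (0.419, -0.599, -0.682).
The plane normal is n = v₁ × v₂ ∝ (0.382, -0.184, 0.396).
True dip = arccos(n_z / |n|) = arccos(0.6831) = 46.9°.
The horizontal component of n points toward azimuth atan2(n_x, n_y) = 116°, the dip direction.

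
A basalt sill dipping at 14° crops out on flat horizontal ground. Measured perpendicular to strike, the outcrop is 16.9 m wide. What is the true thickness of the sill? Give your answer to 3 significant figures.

True thickness t = w · sin(dip) = 16.9 × sin 14°
t = 16.9 × 0.2419 = 4.088 m

4.09 m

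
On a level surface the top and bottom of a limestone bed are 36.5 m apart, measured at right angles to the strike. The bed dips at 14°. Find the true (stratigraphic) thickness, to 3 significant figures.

8.83 m

True thickness t = w · sin(dip) = 36.5 × sin 14°
t = 36.5 × 0.2419 = 8.830 m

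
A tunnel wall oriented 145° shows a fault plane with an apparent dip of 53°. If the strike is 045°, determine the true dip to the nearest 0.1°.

53.4°

The section is 80° from the strike.
tan(true dip) = tan 53° / sin 80° = 1.3475
true dip = arctan 1.3475 = 53.42°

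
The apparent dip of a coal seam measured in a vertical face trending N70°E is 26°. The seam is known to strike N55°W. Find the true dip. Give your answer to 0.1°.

β = acute angle between strike N55°W and section N70°E = 55°.
tan δ = tan α / sin β = tan 26° / sin 55° = 0.4877 / 0.8192 = 0.5954
true dip = arctan 0.5954 = 30.77°

30.8°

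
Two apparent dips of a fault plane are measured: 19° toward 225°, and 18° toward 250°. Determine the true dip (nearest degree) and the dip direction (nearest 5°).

true dip 19°, dip direction 230°

Each apparent-dip line lies in the plane. As unit vectors (x east, y north, z up), v₁ plunges 19°→225° and v₂ plunges 18°→250°.
n = v₁ × v₂ = (-0.101, -0.084, 0.380) (taken with n_z > 0).
True dip = arccos(n_z / |n|) = arccos(0.9451) = 19.1°.
Dip direction = azimuth of (n_x, n_y) = atan2(-0.101, -0.084) = 230°.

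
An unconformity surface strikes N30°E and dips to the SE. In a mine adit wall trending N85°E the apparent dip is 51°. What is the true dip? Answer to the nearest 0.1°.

The section is 55° from the strike.
tan(true dip) = tan 51° / sin 55° = 1.5075
true dip = arctan 1.5075 = 56.44°

56.4°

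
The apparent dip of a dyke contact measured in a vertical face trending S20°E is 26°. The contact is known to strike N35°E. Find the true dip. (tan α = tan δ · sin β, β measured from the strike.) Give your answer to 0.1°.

β = acute angle between strike N35°E and section S20°E = 55°.
tan(true dip) = tan 26° / sin 55° = 0.5954
true dip = arctan 0.5954 = 30.77°

30.8°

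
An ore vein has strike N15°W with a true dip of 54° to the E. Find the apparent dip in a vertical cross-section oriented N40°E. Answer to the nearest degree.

The section lies 55° from the strike.
tan(apparent dip) = tan 54° · sin 55° = 1.1275
α = arctan(1.1275) = 48.43°

48°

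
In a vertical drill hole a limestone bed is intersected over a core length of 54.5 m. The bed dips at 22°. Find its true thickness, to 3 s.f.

True thickness t = h · cos(dip) = 54.5 × cos 22°
t = 54.5 × 0.9272 = 50.532 m

50.5 m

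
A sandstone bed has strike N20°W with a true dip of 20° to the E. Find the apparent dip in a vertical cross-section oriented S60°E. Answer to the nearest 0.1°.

13.2°

The section lies 40° from the strike.
tan α = tan 20° × sin 40° = 0.3640 × 0.6428 = 0.2340
α = arctan(0.2340) = 13.17°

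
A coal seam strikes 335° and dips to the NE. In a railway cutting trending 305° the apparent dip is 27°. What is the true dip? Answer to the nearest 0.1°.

The section is 30° from the strike.
tan(true dip) = tan 27° / sin 30° = 1.0191
true dip = arctan 1.0191 = 45.54°

45.5°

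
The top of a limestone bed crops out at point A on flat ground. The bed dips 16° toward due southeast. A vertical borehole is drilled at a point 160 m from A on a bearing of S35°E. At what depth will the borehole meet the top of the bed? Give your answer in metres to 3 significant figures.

45.2 m

The hole lies 10° from the dip direction, so the down-dip offset is 160 × cos 10° = 157.57 m.
Depth = down-dip offset × tan(dip) = 157.57 × tan 16° = 157.57 × 0.2867
Depth = 45.18 m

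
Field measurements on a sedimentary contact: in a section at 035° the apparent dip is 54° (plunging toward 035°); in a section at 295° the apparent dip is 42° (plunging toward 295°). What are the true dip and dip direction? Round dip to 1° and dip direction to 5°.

true dip 61°, dip direction 355°

Each apparent-dip line lies in the plane. As unit vectors (x east, y north, z up), v₁ plunges 54°→035° and v₂ plunges 42°→295°.
Cross product v₁ × v₂ gives the pole to the plane: n ∝ (-0.068, 0.770, 0.430).
True dip = arccos(n_z / |n|) = arccos(0.4860) = 60.9°.
Dip direction = atan2(-0.068, 0.770) = 355° (azimuth of n's horizontal projection).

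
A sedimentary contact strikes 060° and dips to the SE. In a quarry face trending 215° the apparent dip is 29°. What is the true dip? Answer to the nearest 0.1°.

52.7°

The section is 25° from the strike.
tan δ = tan α / sin β = tan 29° / sin 25° = 0.5543 / 0.4226 = 1.3116
δ = arctan(1.3116) = 52.68°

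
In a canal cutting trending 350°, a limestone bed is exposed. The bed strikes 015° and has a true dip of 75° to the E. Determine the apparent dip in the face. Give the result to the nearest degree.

Angle between strike (015°) and section (350°): β = 25°.
tan(apparent dip) = tan 75° · sin 25° = 1.5772
α = arctan(1.5772) = 57.62°

58°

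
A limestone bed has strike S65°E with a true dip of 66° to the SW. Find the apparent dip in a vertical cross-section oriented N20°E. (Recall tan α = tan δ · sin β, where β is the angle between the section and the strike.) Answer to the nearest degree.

66°

The strike is S65°E and the section trends N20°E; the acute angle between them is β = 85°.
tan(apparent dip) = tan 66° · sin 85° = 2.2375
α = arctan(2.2375) = 65.92°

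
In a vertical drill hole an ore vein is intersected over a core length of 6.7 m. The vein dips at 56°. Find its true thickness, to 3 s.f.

True thickness t = h · cos(dip) = 6.7 × cos 56°
t = 6.7 × 0.5592 = 3.747 m

3.75 m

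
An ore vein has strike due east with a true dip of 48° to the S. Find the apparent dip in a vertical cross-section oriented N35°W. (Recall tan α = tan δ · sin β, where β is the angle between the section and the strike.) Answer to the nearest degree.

42°

The strike is due east and the section trends N35°W; the acute angle between them is β = 55°.
tan(apparent dip) = tan 48° · sin 55° = 0.9098
α = arctan(0.9098) = 42.29°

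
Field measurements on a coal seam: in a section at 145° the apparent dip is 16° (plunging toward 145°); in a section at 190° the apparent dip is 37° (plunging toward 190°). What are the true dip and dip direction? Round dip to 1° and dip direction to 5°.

Each apparent-dip line lies in the plane. As unit vectors (x east, y north, z up), v₁ plunges 16°→145° and v₂ plunges 37°→190°.
Cross product v₁ × v₂ gives the pole to the plane: n ∝ (-0.257, -0.370, 0.543).
tan δ = √(n_x²+n_y²)/n_z = 0.451/0.543, so δ = 39.7°.
The horizontal component of n points toward azimuth atan2(n_x, n_y) = 215°, the dip direction.

true dip 40°, dip direction 215°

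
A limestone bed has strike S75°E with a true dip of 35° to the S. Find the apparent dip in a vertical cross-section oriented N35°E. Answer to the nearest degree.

Angle between strike (S75°E) and section (N35°E): β = 70°.
tan α = tan 35° × sin 70° = 0.7002 × 0.9397 = 0.6580
apparent dip = arctan 0.6580 = 33.34°

33°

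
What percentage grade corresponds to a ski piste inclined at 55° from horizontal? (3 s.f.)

grade % = 100 × tan 55° = 100 × 1.4281

143%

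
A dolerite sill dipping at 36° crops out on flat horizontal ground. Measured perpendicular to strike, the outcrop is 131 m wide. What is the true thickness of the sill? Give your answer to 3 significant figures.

True thickness t = w · sin(dip) = 131 × sin 36°
t = 131 × 0.5878 = 77.000 m

77.0 m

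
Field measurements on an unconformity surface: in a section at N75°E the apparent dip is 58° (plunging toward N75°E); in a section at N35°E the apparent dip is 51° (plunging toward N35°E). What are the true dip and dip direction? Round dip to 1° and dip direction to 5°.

Each apparent-dip line lies in the plane. As unit vectors (x east, y north, z up), v₁ plunges 58°→N75°E and v₂ plunges 51°→N35°E.
n = v₁ × v₂ = (0.331, 0.092, 0.214) (taken with n_z > 0).
Dip δ = arctan(|n_h|/n_z) = arctan(0.343/0.214) = 58.0°.
Dip direction = atan2(0.331, 0.092) = 75° (azimuth of n's horizontal projection).

true dip 58°, dip direction 075°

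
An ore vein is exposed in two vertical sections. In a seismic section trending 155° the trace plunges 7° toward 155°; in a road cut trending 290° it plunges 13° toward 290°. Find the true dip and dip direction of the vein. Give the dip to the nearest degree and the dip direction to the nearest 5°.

The two traces are lines in the plane: v₁ = (sin 155°·cos 7°, cos 155°·cos 7°, −sin 7°), v₂ = (sin 290°·cos 13°, cos 290°·cos 13°, −sin 13°).
The plane normal is n = v₁ × v₂ ∝ (-0.243, -0.206, 0.684).
tan δ = √(n_x²+n_y²)/n_z = 0.319/0.684, so δ = 25.0°.
Dip direction = atan2(-0.243, -0.206) = 230° (azimuth of n's horizontal projection).

true dip 25°, dip direction 230°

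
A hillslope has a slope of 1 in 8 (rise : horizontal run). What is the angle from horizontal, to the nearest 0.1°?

7.1°

tan θ = 1/8 = 0.1250
θ = arctan(0.1250) = 7.13°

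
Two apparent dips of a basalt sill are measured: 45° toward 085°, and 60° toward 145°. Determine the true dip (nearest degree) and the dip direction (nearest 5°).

true dip 60°, dip direction 140°

Represent each trace as a vector plunging at its apparent dip toward its trend (east-north-up frame): v₁ = (0.704, 0.062, -0.707), v₂ = (0.287, -0.410, -0.866).
The plane normal is n = v₁ × v₂ ∝ (0.343, -0.407, 0.306).
Dip δ = arctan(|n_h|/n_z) = arctan(0.532/0.306) = 60.1°.
The horizontal component of n points toward azimuth atan2(n_x, n_y) = 140°, the dip direction.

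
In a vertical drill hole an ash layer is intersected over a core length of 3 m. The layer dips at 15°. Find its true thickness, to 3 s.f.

2.90 m

True thickness t = h · cos(dip) = 3 × cos 15°
t = 3 × 0.9659 = 2.898 m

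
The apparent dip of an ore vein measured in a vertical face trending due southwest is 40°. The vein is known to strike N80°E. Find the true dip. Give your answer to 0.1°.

β = acute angle between strike N80°E and section due southwest = 35°.
tan δ = tan α / sin β = tan 40° / sin 35° = 0.8391 / 0.5736 = 1.4629
true dip = arctan 1.4629 = 55.64°

55.6°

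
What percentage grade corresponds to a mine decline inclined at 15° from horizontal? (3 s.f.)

26.8%

grade % = 100 × tan 15° = 100 × 0.2679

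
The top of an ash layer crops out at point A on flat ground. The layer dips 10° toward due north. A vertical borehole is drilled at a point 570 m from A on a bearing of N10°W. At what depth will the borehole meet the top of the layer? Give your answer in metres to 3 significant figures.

The hole lies 10° from the dip direction, so the down-dip offset is 570 × cos 10° = 561.34 m.
Depth = down-dip offset × tan(dip) = 561.34 × tan 10° = 561.34 × 0.1763
Depth = 98.98 m

99.0 m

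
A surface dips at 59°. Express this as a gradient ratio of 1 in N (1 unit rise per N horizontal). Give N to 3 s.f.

1 in 0.601

1 : N means tan θ = 1/N, so N = 1/tan 59° = 1/1.6643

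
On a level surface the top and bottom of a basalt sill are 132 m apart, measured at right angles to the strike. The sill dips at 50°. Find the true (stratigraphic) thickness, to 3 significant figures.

101 m

True thickness t = w · sin(dip) = 132 × sin 50°
t = 132 × 0.7660 = 101.118 m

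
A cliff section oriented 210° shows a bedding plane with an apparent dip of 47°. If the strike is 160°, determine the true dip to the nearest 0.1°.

β = acute angle between strike 160° and section 210° = 50°.
tan δ = tan α / sin β = tan 47° / sin 50° = 1.0724 / 0.7660 = 1.3999
δ = arctan(1.3999) = 54.46°

54.5°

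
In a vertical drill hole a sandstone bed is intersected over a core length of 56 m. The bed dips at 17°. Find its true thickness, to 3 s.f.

True thickness t = h · cos(dip) = 56 × cos 17°
t = 56 × 0.9563 = 53.553 m

53.6 m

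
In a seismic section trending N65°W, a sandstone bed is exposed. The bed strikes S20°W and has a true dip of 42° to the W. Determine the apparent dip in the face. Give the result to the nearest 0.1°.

41.9°

The section lies 85° from the strike.
tan(apparent dip) = tan 42° · sin 85° = 0.8970
α = arctan(0.8970) = 41.89°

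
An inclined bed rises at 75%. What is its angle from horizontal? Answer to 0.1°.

36.9°

tan θ = 75/100 = 0.7500
θ = arctan(0.7500) = 36.87°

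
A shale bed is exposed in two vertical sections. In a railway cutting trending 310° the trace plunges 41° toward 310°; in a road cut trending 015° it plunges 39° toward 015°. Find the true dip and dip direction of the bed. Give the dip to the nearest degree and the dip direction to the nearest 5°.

The two traces are lines in the plane: v₁ = (sin 310°·cos 41°, cos 310°·cos 41°, −sin 41°), v₂ = (sin 15°·cos 39°, cos 15°·cos 39°, −sin 39°).
n = v₁ × v₂ = (-0.187, 0.496, 0.532) (taken with n_z > 0).
tan δ = √(n_x²+n_y²)/n_z = 0.530/0.532, so δ = 44.9°.
Dip direction = azimuth of (n_x, n_y) = atan2(-0.187, 0.496) = 339°.

true dip 45°, dip direction 340°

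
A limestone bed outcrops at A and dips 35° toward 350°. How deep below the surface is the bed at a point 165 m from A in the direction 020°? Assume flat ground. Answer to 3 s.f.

The hole lies 30° from the dip direction, so the down-dip offset is 165 × cos 30° = 142.89 m.
Depth = down-dip offset × tan(dip) = 142.89 × tan 35° = 142.89 × 0.7002
Depth = 100.06 m

100 m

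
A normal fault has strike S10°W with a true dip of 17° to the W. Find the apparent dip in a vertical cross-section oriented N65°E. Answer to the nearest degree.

The section lies 55° from the strike.
tan α = tan 17° × sin 55° = 0.3057 × 0.8192 = 0.2504
apparent dip = arctan 0.2504 = 14.06°

14°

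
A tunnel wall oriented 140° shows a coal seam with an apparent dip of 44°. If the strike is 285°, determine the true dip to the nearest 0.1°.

59.3°

The section is 35° from the strike.
tan(true dip) = tan 44° / sin 35° = 1.6836
true dip = arctan 1.6836 = 59.29°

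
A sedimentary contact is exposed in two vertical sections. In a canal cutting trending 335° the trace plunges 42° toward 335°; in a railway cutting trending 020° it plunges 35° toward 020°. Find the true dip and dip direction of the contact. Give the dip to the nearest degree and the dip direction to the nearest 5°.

The two traces are lines in the plane: v₁ = (sin 335°·cos 42°, cos 335°·cos 42°, −sin 42°), v₂ = (sin 20°·cos 35°, cos 20°·cos 35°, −sin 35°).
Cross product v₁ × v₂ gives the pole to the plane: n ∝ (-0.129, 0.368, 0.430).
True dip = arccos(n_z / |n|) = arccos(0.7415) = 42.1°.
Dip direction = atan2(-0.129, 0.368) = 341° (azimuth of n's horizontal projection).

true dip 42°, dip direction 340°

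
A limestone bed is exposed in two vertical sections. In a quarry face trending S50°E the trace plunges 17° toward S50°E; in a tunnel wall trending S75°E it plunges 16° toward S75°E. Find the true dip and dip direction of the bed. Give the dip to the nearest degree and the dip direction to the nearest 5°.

true dip 17°, dip direction 125°

Each apparent-dip line lies in the plane. As unit vectors (x east, y north, z up), v₁ plunges 17°→S50°E and v₂ plunges 16°→S75°E.
n = v₁ × v₂ = (0.097, -0.070, 0.388) (taken with n_z > 0).
Dip δ = arctan(|n_h|/n_z) = arctan(0.119/0.388) = 17.0°.
Dip direction = atan2(0.097, -0.070) = 126° (azimuth of n's horizontal projection).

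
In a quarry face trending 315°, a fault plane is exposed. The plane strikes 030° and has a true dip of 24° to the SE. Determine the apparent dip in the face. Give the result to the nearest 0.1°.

The section lies 75° from the strike.
tan α = tan 24° × sin 75° = 0.4452 × 0.9659 = 0.4301
α = arctan(0.4301) = 23.27°

23.3°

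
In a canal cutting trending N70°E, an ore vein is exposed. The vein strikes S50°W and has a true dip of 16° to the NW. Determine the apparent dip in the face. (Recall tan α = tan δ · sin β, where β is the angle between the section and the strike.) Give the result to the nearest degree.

6°

The section lies 20° from the strike.
tan α = tan 16° × sin 20° = 0.2867 × 0.3420 = 0.0981
apparent dip = arctan 0.0981 = 5.60°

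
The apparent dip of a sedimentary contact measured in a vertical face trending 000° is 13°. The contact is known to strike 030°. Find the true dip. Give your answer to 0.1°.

The section is 30° from the strike.
tan(true dip) = tan 13° / sin 30° = 0.4617
true dip = arctan 0.4617 = 24.78°

24.8°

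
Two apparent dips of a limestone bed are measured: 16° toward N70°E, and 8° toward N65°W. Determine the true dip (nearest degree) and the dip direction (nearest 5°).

Represent each trace as a vector plunging at its apparent dip toward its trend (east-north-up frame): v₁ = (0.903, 0.329, -0.276), v₂ = (-0.897, 0.419, -0.139).
n = v₁ × v₂ = (0.070, 0.373, 0.673) (taken with n_z > 0).
True dip = arccos(n_z / |n|) = arccos(0.8711) = 29.4°.
Dip direction = atan2(0.070, 0.373) = 11° (azimuth of n's horizontal projection).

true dip 29°, dip direction 010°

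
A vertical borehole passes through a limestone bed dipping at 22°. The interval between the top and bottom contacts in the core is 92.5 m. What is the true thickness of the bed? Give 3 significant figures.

True thickness t = h · cos(dip) = 92.5 × cos 22°
t = 92.5 × 0.9272 = 85.765 m

85.8 m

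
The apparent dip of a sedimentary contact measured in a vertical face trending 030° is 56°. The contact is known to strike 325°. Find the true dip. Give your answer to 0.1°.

58.6°

β = acute angle between strike 325° and section 030° = 65°.
tan δ = tan α / sin β = tan 56° / sin 65° = 1.4826 / 0.9063 = 1.6358
δ = arctan(1.6358) = 58.56°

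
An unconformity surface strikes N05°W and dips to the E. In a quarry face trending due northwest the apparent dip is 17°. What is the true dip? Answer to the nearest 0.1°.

The section is 40° from the strike.
tan δ = tan α / sin β = tan 17° / sin 40° = 0.3057 / 0.6428 = 0.4756
true dip = arctan 0.4756 = 25.44°

25.4°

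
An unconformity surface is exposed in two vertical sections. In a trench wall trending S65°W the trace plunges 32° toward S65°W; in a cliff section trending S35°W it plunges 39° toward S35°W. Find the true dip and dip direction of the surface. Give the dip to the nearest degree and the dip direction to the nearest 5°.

true dip 39°, dip direction 205°

The two traces are lines in the plane: v₁ = (sin 245°·cos 32°, cos 245°·cos 32°, −sin 32°), v₂ = (sin 215°·cos 39°, cos 215°·cos 39°, −sin 39°).
The plane normal is n = v₁ × v₂ ∝ (-0.112, -0.247, 0.330).
Dip δ = arctan(|n_h|/n_z) = arctan(0.272/0.330) = 39.5°.
Dip direction = atan2(-0.112, -0.247) = 204° (azimuth of n's horizontal projection).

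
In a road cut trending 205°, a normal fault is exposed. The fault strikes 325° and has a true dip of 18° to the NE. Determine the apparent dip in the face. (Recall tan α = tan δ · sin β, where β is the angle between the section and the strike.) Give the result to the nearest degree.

Angle between strike (325°) and section (205°): β = 60°.
tan(apparent dip) = tan 18° · sin 60° = 0.2814
α = arctan(0.2814) = 15.72°

16°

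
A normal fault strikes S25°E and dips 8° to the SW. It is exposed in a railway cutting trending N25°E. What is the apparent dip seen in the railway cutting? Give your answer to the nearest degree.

The strike is S25°E and the section trends N25°E; the acute angle between them is β = 50°.
tan α = tan 8° × sin 50° = 0.1405 × 0.7660 = 0.1077
apparent dip = arctan 0.1077 = 6.14°

6°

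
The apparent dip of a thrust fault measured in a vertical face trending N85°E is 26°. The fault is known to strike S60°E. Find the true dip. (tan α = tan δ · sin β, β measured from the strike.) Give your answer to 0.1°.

β = acute angle between strike S60°E and section N85°E = 35°.
tan(true dip) = tan 26° / sin 35° = 0.8503
δ = arctan(0.8503) = 40.38°

40.4°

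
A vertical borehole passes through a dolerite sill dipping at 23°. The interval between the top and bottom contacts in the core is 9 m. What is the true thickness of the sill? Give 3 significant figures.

True thickness t = h · cos(dip) = 9 × cos 23°
t = 9 × 0.9205 = 8.285 m

8.28 m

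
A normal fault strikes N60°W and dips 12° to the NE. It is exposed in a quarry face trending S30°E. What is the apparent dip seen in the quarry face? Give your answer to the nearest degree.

6°

The strike is N60°W and the section trends S30°E; the acute angle between them is β = 30°.
tan(apparent dip) = tan 12° · sin 30° = 0.1063
α = arctan(0.1063) = 6.07°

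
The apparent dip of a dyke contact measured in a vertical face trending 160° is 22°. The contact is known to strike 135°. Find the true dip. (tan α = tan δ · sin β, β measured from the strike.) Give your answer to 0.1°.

43.7°

β = acute angle between strike 135° and section 160° = 25°.
tan(true dip) = tan 22° / sin 25° = 0.9560
δ = arctan(0.9560) = 43.71°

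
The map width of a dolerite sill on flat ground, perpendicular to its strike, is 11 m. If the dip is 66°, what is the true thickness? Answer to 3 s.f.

True thickness t = w · sin(dip) = 11 × sin 66°
t = 11 × 0.9135 = 10.049 m

10.0 m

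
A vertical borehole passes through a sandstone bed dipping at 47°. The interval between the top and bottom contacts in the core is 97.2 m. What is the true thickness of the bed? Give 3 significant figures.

True thickness t = h · cos(dip) = 97.2 × cos 47°
t = 97.2 × 0.6820 = 66.290 m

66.3 m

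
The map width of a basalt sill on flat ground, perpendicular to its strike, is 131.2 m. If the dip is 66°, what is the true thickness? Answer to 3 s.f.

120 m

True thickness t = w · sin(dip) = 131.2 × sin 66°
t = 131.2 × 0.9135 = 119.857 m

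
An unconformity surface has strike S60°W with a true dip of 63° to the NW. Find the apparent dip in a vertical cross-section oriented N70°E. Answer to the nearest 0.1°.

Angle between strike (S60°W) and section (N70°E): β = 10°.
tan α = tan 63° × sin 10° = 1.9626 × 0.1736 = 0.3408
apparent dip = arctan 0.3408 = 18.82°

18.8°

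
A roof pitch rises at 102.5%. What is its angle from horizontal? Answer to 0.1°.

45.7°

tan θ = 102.5/100 = 1.0250
θ = arctan(1.0250) = 45.71°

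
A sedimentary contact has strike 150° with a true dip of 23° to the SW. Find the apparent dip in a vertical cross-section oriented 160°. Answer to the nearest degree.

The strike is 150° and the section trends 160°; the acute angle between them is β = 10°.
tan(apparent dip) = tan 23° · sin 10° = 0.0737
apparent dip = arctan 0.0737 = 4.22°

4°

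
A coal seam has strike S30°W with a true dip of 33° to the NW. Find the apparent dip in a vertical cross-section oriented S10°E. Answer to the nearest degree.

23°

The strike is S30°W and the section trends S10°E; the acute angle between them is β = 40°.
tan α = tan 33° × sin 40° = 0.6494 × 0.6428 = 0.4174
α = arctan(0.4174) = 22.66°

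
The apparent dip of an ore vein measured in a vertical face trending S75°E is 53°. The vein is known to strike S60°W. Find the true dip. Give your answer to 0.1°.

β = acute angle between strike S60°W and section S75°E = 45°.
tan δ = tan α / sin β = tan 53° / sin 45° = 1.3270 / 0.7071 = 1.8767
true dip = arctan 1.8767 = 61.95°

61.9°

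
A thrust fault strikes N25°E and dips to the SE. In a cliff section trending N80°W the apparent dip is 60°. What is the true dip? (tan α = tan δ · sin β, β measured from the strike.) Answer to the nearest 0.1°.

β = acute angle between strike N25°E and section N80°W = 75°.
tan(true dip) = tan 60° / sin 75° = 1.7932
true dip = arctan 1.7932 = 60.85°

60.9°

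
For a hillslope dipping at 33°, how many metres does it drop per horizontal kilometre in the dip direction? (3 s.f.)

drop per km = 1000 × tan 33° = 1000 × 0.6494

649 m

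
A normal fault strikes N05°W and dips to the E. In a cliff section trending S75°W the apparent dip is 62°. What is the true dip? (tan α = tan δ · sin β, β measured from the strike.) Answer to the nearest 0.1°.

62.4°

The section is 80° from the strike.
tan(true dip) = tan 62° / sin 80° = 1.9097
δ = arctan(1.9097) = 62.36°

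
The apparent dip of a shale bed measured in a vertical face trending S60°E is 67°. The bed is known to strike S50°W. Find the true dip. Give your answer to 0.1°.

β = acute angle between strike S50°W and section S60°E = 70°.
tan δ = tan α / sin β = tan 67° / sin 70° = 2.3559 / 0.9397 = 2.5070
δ = arctan(2.5070) = 68.25°

68.3°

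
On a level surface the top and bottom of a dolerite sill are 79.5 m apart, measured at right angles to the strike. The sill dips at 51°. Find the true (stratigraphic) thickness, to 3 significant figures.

61.8 m

True thickness t = w · sin(dip) = 79.5 × sin 51°
t = 79.5 × 0.7771 = 61.783 m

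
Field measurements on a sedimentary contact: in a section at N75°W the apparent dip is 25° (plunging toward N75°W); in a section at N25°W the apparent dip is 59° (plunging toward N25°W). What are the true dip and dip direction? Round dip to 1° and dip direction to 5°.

Represent each trace as a vector plunging at its apparent dip toward its trend (east-north-up frame): v₁ = (-0.875, 0.235, -0.423), v₂ = (-0.218, 0.467, -0.857).
Cross product v₁ × v₂ gives the pole to the plane: n ∝ (0.004, 0.658, 0.358).
True dip = arccos(n_z / |n|) = arccos(0.4773) = 61.5°.
The horizontal component of n points toward azimuth atan2(n_x, n_y) = 0°, the dip direction.

true dip 61°, dip direction 000°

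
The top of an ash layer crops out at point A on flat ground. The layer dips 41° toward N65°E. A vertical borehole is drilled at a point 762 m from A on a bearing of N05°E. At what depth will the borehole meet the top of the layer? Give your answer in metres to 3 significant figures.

The hole lies 60° from the dip direction, so the down-dip offset is 762 × cos 60° = 381.00 m.
Depth = down-dip offset × tan(dip) = 381.00 × tan 41° = 381.00 × 0.8693
Depth = 331.20 m

331 m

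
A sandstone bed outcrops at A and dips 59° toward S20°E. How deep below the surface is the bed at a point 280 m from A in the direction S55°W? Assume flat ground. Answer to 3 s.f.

121 m

The hole lies 75° from the dip direction, so the down-dip offset is 280 × cos 75° = 72.47 m.
Depth = down-dip offset × tan(dip) = 72.47 × tan 59° = 72.47 × 1.6643
Depth = 120.61 m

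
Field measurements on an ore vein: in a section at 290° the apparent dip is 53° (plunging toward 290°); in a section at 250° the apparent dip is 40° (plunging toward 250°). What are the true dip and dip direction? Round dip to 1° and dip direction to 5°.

Represent each trace as a vector plunging at its apparent dip toward its trend (east-north-up frame): v₁ = (-0.566, 0.206, -0.799), v₂ = (-0.720, -0.262, -0.643).
Cross product v₁ × v₂ gives the pole to the plane: n ∝ (-0.342, 0.211, 0.296).
tan δ = √(n_x²+n_y²)/n_z = 0.402/0.296, so δ = 53.6°.
Dip direction = atan2(-0.342, 0.211) = 302° (azimuth of n's horizontal projection).

true dip 54°, dip direction 300°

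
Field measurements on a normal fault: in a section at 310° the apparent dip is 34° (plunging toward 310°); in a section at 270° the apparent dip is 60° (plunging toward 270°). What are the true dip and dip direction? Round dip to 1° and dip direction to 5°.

true dip 64°, dip direction 240°

The two traces are lines in the plane: v₁ = (sin 310°·cos 34°, cos 310°·cos 34°, −sin 34°), v₂ = (sin 270°·cos 60°, cos 270°·cos 60°, −sin 60°).
n = v₁ × v₂ = (-0.462, -0.270, 0.266) (taken with n_z > 0).
Dip δ = arctan(|n_h|/n_z) = arctan(0.535/0.266) = 63.5°.
The horizontal component of n points toward azimuth atan2(n_x, n_y) = 240°, the dip direction.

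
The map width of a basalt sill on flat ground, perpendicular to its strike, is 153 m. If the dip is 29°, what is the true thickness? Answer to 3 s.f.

74.2 m

True thickness t = w · sin(dip) = 153 × sin 29°
t = 153 × 0.4848 = 74.176 m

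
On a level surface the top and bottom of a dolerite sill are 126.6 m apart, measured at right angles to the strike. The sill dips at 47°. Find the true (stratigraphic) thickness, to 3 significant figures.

True thickness t = w · sin(dip) = 126.6 × sin 47°
t = 126.6 × 0.7314 = 92.589 m

92.6 m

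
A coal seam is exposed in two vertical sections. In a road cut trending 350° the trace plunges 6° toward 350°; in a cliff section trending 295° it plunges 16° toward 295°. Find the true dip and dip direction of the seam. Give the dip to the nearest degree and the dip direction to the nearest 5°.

true dip 16°, dip direction 280°

Each apparent-dip line lies in the plane. As unit vectors (x east, y north, z up), v₁ plunges 6°→350° and v₂ plunges 16°→295°.
n = v₁ × v₂ = (-0.227, 0.043, 0.783) (taken with n_z > 0).
True dip = arccos(n_z / |n|) = arccos(0.9589) = 16.5°.
Dip direction = azimuth of (n_x, n_y) = atan2(-0.227, 0.043) = 281°.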